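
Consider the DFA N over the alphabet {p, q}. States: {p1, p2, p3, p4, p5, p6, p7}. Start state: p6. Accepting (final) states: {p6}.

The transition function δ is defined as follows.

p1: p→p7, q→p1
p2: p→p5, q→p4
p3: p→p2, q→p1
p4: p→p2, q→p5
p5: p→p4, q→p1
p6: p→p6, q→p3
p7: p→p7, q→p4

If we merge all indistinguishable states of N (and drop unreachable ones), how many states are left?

2

P0 = {p6} | {p1,p2,p3,p4,p5,p7}.
The partition is now stable with 2 blocks: {p6} | {p1,p2,p3,p4,p5,p7}.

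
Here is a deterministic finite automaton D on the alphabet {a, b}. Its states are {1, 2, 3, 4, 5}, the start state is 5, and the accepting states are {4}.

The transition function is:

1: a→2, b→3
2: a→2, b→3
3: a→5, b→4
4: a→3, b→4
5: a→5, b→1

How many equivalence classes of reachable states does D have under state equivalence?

4

Every state is reachable, so we keep all 5.
Start with accepting vs non-accepting: {4} | {1,2,3,5}.
On input b, block {1,2,3,5} splits into {1,2,5} and {3}.
Split {1,2,5} by δ(·,b) → {1,2} and {5}.
Stable partition: {4} | {1,2} | {3} | {5} — 4 equivalence classes.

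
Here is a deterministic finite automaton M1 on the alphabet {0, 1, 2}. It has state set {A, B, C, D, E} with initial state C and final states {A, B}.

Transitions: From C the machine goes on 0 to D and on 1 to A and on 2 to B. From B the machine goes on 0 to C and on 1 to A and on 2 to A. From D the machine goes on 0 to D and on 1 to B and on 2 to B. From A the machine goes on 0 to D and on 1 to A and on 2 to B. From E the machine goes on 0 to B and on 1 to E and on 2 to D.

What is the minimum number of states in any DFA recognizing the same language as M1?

2

First remove the unreachable states {E}; 4 states remain.
P0 = {A,B} | {C,D}.
No further refinement is possible. Final partition (2 blocks): {A,B} | {C,D}.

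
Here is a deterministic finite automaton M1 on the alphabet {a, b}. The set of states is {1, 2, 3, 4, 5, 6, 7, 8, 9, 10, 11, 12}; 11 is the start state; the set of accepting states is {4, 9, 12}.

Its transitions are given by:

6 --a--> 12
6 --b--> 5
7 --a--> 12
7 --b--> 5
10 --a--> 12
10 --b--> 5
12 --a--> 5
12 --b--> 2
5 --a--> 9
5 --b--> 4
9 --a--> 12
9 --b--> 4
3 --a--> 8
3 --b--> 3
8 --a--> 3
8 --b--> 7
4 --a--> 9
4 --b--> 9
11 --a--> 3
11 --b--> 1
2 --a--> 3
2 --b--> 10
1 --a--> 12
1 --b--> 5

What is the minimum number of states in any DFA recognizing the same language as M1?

7

Reachable states from the start: {1,2,3,4,5,7,8,9,10,11,12}. Unreachable: {6} — drop them.
P0 = {4,9,12} | {1,2,3,5,7,8,10,11}.
On input a, block {4,9,12} splits into {4,9} and {12}.
On input a, block {4,9} splits into {4} and {9}.
On input a, block {1,2,3,5,7,8,10,11} splits into {2,3,8,11} and {1,7,10} and {5}.
Refine {2,3,8,11} on symbol b: members go to different blocks, giving {2,8,11} and {3}.
No further refinement is possible. Final partition (7 blocks): {4} | {2,8,11} | {12} | {9} | {1,7,10} | {5} | {3}.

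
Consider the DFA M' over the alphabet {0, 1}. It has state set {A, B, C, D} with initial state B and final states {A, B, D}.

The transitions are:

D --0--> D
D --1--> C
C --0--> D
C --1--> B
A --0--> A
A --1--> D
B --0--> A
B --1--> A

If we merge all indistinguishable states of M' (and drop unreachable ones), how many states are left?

4

Every state is reachable, so we keep all 4.
P0 = {A,B,D} | {C}.
Refine {A,B,D} on symbol 1: members go to different blocks, giving {A,B} and {D}.
Refine {A,B} on symbol 1: members go to different blocks, giving {A} and {B}.
Stable partition: {A} | {C} | {D} | {B} — 4 equivalence classes.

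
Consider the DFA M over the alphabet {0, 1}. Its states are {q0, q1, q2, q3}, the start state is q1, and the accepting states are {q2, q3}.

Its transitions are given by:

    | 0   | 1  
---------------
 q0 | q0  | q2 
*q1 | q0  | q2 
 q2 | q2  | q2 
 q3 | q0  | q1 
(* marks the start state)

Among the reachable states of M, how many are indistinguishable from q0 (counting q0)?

2

States {q3} cannot be reached from the start state, so discard them.
Start with accepting vs non-accepting: {q2} | {q0,q1}.
The partition is now stable with 2 blocks: {q2} | {q0,q1}.
The equivalence class containing q0 is {q0,q1}, of size 2.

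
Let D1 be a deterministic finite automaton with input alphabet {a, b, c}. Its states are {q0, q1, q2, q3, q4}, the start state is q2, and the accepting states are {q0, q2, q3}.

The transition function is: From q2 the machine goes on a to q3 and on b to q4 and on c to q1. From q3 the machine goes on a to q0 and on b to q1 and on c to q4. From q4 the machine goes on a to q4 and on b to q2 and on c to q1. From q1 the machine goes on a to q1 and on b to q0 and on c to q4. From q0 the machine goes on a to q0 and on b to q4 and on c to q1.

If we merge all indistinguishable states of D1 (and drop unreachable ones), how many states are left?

2

Every state is reachable, so we keep all 5.
Start with accepting vs non-accepting: {q0,q2,q3} | {q1,q4}.
No further refinement is possible. Final partition (2 blocks): {q0,q2,q3} | {q1,q4}.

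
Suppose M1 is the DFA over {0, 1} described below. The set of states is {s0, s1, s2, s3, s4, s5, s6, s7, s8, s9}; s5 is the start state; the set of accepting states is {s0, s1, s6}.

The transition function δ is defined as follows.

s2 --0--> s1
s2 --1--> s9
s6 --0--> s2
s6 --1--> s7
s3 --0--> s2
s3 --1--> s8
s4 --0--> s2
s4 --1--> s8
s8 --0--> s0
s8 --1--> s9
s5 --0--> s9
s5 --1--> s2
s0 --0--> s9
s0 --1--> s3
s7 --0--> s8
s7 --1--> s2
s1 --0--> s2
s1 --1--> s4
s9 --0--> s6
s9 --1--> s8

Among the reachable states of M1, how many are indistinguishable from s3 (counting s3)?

4

All states are reachable from the start state.
P0 = {s0,s1,s6} | {s2,s3,s4,s5,s7,s8,s9}.
Split {s2,s3,s4,s5,s7,s8,s9} by δ(·,0) → {s3,s4,s5,s7} and {s2,s8,s9}.
The partition is now stable with 3 blocks: {s0,s1,s6} | {s3,s4,s5,s7} | {s2,s8,s9}.
The equivalence class containing s3 is {s3,s4,s5,s7}, of size 4.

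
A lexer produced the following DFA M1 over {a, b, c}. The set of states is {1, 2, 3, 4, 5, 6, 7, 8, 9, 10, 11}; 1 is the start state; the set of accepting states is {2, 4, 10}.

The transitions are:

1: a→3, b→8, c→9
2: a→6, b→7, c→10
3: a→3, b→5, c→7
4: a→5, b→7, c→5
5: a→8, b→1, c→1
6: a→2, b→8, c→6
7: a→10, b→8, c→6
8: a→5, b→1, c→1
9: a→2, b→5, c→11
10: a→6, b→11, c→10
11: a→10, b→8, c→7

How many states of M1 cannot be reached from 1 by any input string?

No path from 1 leads to 4; the other 10 states are all reachable.

1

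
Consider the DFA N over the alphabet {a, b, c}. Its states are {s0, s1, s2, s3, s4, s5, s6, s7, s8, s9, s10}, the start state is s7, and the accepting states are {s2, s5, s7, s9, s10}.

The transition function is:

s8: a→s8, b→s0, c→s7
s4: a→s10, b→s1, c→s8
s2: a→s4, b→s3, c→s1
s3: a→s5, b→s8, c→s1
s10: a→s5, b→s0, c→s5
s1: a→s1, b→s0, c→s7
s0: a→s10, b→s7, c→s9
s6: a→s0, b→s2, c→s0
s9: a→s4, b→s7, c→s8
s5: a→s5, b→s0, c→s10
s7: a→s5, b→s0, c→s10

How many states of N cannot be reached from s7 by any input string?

3

No path from s7 leads to s2, s3, s6; the other 8 states are all reachable.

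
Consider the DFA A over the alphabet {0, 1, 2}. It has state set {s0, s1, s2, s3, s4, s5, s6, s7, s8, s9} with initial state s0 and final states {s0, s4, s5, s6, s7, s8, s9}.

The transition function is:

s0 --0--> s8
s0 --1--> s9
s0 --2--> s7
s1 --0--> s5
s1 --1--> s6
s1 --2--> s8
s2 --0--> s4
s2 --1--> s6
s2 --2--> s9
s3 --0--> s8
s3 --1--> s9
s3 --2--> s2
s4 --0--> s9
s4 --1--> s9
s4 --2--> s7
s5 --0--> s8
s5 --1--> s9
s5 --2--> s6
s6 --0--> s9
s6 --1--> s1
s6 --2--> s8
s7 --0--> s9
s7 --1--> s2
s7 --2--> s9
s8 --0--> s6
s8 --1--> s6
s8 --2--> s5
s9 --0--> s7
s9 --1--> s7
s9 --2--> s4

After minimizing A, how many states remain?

4

First remove the unreachable states {s3}; 9 states remain.
P0 = {s0,s4,s5,s6,s7,s8,s9} | {s1,s2}.
On input 1, block {s0,s4,s5,s6,s7,s8,s9} splits into {s0,s4,s5,s8,s9} and {s6,s7}.
Split {s0,s4,s5,s8,s9} by δ(·,0) → {s0,s4,s5} and {s8,s9}.
Stable partition: {s0,s4,s5} | {s1,s2} | {s6,s7} | {s8,s9} — 4 equivalence classes.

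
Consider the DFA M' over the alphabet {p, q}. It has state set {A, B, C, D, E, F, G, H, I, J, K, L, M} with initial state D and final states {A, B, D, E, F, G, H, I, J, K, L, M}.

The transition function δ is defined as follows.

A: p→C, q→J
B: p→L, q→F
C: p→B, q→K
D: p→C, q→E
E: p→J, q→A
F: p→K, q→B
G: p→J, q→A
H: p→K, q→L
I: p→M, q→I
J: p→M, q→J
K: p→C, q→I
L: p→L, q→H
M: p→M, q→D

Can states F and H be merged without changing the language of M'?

First remove the unreachable states {G}; 12 states remain.
Start with accepting vs non-accepting: {A,B,D,E,F,H,I,J,K,L,M} | {C}.
Split {A,B,D,E,F,H,I,J,K,L,M} by δ(·,p) → {B,E,F,H,I,J,L,M} and {A,D,K}.
Refine {B,E,F,H,I,J,L,M} on symbol p: members go to different blocks, giving {B,E,I,J,L,M} and {F,H}.
Refine {B,E,I,J,L,M} on symbol q: members go to different blocks, giving {B,L} and {E,M} and {I,J}.
Split {A,D,K} by δ(·,q) → {A,K} and {D}.
On input p, block {E,M} splits into {E} and {M}.
No further refinement is possible. Final partition (8 blocks): {B,L} | {C} | {A,K} | {F,H} | {E} | {I,J} | {D} | {M}.
F and H lie in the same block of the stable partition, so they are equivalent — no string distinguishes them.

Yes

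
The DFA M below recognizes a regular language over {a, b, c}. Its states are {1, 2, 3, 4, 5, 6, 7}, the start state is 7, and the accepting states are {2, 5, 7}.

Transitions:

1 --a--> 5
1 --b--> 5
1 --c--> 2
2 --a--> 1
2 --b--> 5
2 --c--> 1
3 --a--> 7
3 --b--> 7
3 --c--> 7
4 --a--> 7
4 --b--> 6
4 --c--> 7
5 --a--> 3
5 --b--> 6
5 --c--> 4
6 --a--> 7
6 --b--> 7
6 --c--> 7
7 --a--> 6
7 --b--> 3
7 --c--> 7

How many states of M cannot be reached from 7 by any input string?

No path from 7 leads to 1, 2, 4, 5; the other 3 states are all reachable.

4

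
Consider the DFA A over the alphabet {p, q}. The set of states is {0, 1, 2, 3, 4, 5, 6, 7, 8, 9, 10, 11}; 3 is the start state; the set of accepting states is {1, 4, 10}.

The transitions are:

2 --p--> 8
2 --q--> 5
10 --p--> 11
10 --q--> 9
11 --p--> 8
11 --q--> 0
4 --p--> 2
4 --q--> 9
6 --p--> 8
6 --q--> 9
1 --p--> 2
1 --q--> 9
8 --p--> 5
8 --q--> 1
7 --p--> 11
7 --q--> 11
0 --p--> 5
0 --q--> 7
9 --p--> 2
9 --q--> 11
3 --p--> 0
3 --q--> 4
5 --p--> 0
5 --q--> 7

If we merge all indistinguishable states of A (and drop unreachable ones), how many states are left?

5

Reachable states from the start: {0,1,2,3,4,5,7,8,9,11}. Unreachable: {6,10} — drop them.
Start with accepting vs non-accepting: {1,4} | {0,2,3,5,7,8,9,11}.
Refine {0,2,3,5,7,8,9,11} on symbol q: members go to different blocks, giving {0,2,5,7,9,11} and {3,8}.
Split {0,2,5,7,9,11} by δ(·,p) → {0,5,7,9} and {2,11}.
Split {0,5,7,9} by δ(·,p) → {0,5} and {7,9}.
Stable partition: {1,4} | {0,5} | {3,8} | {2,11} | {7,9} — 5 equivalence classes.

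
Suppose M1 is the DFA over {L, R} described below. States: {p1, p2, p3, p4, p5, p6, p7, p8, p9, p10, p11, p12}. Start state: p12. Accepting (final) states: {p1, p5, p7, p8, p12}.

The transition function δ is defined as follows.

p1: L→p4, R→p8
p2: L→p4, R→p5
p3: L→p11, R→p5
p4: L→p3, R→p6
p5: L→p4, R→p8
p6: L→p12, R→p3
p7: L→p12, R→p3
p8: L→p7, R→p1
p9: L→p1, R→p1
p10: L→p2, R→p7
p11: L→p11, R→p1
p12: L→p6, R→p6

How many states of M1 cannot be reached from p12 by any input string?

Starting at p12 and following transitions, the reachable set is {p1, p3, p4, p5, p6, p7, p8, p11, p12}. That leaves p2, p9, p10 unreachable — 3 in total.

3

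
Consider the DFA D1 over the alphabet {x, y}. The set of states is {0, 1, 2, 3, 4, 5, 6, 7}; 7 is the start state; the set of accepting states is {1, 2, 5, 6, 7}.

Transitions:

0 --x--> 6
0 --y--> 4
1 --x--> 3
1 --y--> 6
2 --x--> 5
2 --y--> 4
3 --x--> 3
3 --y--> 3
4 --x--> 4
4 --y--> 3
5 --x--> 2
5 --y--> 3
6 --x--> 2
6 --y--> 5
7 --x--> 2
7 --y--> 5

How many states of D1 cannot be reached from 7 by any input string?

No path from 7 leads to 0, 1, 6; the other 5 states are all reachable.

3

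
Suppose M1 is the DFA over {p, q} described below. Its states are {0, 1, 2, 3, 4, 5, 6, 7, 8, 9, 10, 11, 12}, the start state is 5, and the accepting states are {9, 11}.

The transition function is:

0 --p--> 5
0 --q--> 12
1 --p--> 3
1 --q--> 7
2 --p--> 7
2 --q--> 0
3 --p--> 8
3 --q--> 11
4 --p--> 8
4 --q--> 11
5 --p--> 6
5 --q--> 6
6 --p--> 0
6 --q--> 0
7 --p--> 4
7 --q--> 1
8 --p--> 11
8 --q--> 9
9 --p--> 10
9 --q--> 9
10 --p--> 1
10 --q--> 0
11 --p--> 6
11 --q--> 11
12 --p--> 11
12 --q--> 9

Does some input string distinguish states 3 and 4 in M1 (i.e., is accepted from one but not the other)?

Reachable states from the start: {0,1,3,4,5,6,7,8,9,10,11,12}. Unreachable: {2} — drop them.
Initial partition by acceptance: {9,11} | {0,1,3,4,5,6,7,8,10,12}.
Refine {0,1,3,4,5,6,7,8,10,12} on symbol p: members go to different blocks, giving {0,1,3,4,5,6,7,10} and {8,12}.
Refine {0,1,3,4,5,6,7,10} on symbol p: members go to different blocks, giving {0,1,5,6,7,10} and {3,4}.
Split {0,1,5,6,7,10} by δ(·,p) → {0,5,6,10} and {1,7}.
Refine {0,5,6,10} on symbol p: members go to different blocks, giving {0,5,6} and {10}.
On input p, block {9,11} splits into {9} and {11}.
Split {0,5,6} by δ(·,q) → {5,6} and {0}.
On input p, block {5,6} splits into {5} and {6}.
Stable partition: {9} | {5} | {8,12} | {3,4} | {1,7} | {10} | {11} | {0} | {6} — 9 equivalence classes.
3 and 4 lie in the same block of the stable partition, so they are equivalent — no string distinguishes them.

No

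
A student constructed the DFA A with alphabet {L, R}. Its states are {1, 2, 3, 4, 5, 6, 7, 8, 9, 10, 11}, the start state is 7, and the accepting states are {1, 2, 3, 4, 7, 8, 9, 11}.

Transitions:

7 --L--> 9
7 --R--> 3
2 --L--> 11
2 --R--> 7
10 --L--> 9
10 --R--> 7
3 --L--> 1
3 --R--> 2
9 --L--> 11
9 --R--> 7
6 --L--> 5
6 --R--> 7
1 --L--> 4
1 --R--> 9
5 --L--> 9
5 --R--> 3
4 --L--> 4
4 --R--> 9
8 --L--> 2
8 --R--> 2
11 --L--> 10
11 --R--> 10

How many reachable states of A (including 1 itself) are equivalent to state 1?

3

States {5,6,8} cannot be reached from the start state, so discard them.
Initial partition by acceptance: {1,2,3,4,7,9,11} | {10}.
Refine {1,2,3,4,7,9,11} on symbol L: members go to different blocks, giving {1,2,3,4,7,9} and {11}.
On input L, block {1,2,3,4,7,9} splits into {1,3,4,7} and {2,9}.
Split {1,3,4,7} by δ(·,L) → {1,3,4} and {7}.
Stable partition: {1,3,4} | {10} | {11} | {2,9} | {7} — 5 equivalence classes.
State 1 belongs to the block {1,3,4}, which has 3 states.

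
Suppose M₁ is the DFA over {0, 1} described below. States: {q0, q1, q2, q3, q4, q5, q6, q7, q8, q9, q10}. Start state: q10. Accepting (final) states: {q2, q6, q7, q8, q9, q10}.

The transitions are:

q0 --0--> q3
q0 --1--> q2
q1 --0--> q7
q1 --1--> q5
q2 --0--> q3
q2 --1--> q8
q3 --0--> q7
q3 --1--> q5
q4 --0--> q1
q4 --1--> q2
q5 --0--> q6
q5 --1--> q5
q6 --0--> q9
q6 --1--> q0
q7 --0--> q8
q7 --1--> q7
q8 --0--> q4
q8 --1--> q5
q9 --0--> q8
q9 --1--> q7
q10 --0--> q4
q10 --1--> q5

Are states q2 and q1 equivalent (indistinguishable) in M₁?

Start with accepting vs non-accepting: {q2,q6,q7,q8,q9,q10} | {q0,q1,q3,q4,q5}.
Split {q2,q6,q7,q8,q9,q10} by δ(·,0) → {q2,q8,q10} and {q6,q7,q9}.
Refine {q2,q8,q10} on symbol 1: members go to different blocks, giving {q8,q10} and {q2}.
On input 0, block {q0,q1,q3,q4,q5} splits into {q1,q3,q5} and {q0,q4}.
Split {q6,q7,q9} by δ(·,0) → {q7,q9} and {q6}.
Split {q1,q3,q5} by δ(·,0) → {q1,q3} and {q5}.
No further refinement is possible. Final partition (7 blocks): {q8,q10} | {q1,q3} | {q7,q9} | {q2} | {q0,q4} | {q6} | {q5}.
q2 and q1 end up in different blocks, so they are distinguishable. For instance, the string 'ε' is accepted from only q2.

No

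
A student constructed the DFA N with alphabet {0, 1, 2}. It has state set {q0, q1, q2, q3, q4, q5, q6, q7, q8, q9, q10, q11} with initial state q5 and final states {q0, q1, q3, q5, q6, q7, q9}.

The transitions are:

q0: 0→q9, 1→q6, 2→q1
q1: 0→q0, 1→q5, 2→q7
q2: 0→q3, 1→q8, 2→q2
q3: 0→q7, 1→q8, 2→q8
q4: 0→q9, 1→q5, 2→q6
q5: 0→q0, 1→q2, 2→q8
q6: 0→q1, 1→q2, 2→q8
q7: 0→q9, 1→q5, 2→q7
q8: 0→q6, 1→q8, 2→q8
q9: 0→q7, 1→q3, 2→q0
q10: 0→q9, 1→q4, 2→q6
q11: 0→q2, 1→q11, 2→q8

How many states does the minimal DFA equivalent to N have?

First remove the unreachable states {q4,q10,q11}; 9 states remain.
P0 = {q0,q1,q3,q5,q6,q7,q9} | {q2,q8}.
Refine {q0,q1,q3,q5,q6,q7,q9} on symbol 1: members go to different blocks, giving {q0,q1,q7,q9} and {q3,q5,q6}.
No further refinement is possible. Final partition (3 blocks): {q0,q1,q7,q9} | {q2,q8} | {q3,q5,q6}.

3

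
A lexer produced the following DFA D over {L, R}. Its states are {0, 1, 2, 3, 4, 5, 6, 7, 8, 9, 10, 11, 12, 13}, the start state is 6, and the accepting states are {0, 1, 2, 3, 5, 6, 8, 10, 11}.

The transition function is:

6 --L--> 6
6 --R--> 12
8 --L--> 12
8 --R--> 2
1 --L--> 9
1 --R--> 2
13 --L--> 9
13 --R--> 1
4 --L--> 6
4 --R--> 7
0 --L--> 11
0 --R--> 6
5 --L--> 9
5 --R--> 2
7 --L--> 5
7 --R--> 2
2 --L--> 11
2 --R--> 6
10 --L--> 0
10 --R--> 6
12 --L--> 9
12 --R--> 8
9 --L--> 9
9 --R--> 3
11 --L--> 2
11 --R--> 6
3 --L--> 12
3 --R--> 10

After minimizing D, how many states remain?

Reachable states from the start: {0,2,3,6,8,9,10,11,12}. Unreachable: {1,4,5,7,13} — drop them.
Initial partition by acceptance: {0,2,3,6,8,10,11} | {9,12}.
Split {0,2,3,6,8,10,11} by δ(·,L) → {0,2,6,10,11} and {3,8}.
On input R, block {0,2,6,10,11} splits into {0,2,10,11} and {6}.
Stable partition: {0,2,10,11} | {9,12} | {3,8} | {6} — 4 equivalence classes.

4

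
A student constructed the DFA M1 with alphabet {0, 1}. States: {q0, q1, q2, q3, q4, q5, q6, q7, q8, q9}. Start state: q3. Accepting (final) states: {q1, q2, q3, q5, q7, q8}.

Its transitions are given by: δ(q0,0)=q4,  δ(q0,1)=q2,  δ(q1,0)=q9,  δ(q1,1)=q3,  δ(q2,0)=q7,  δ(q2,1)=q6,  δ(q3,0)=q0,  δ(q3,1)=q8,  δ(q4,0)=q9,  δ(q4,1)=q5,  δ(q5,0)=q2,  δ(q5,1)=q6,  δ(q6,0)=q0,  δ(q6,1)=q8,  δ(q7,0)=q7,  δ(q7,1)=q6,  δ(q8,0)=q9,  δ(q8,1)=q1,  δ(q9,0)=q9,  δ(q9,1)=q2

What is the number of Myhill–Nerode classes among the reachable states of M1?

Every state is reachable, so we keep all 10.
Start with accepting vs non-accepting: {q1,q2,q3,q5,q7,q8} | {q0,q4,q6,q9}.
On input 0, block {q1,q2,q3,q5,q7,q8} splits into {q1,q3,q8} and {q2,q5,q7}.
Refine {q0,q4,q6,q9} on symbol 1: members go to different blocks, giving {q0,q4,q9} and {q6}.
No further refinement is possible. Final partition (4 blocks): {q1,q3,q8} | {q0,q4,q9} | {q2,q5,q7} | {q6}.

4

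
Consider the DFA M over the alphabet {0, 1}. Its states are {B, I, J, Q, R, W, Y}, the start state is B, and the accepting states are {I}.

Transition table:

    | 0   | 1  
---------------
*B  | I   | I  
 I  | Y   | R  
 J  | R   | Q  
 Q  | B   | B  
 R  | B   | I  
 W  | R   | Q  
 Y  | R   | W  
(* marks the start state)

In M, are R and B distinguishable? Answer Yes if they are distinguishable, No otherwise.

Yes

First remove the unreachable states {J}; 6 states remain.
Start with accepting vs non-accepting: {I} | {B,Q,R,W,Y}.
On input 0, block {B,Q,R,W,Y} splits into {Q,R,W,Y} and {B}.
On input 0, block {Q,R,W,Y} splits into {Q,R} and {W,Y}.
On input 1, block {Q,R} splits into {Q} and {R}.
Split {W,Y} by δ(·,1) → {Y} and {W}.
No further refinement is possible. Final partition (6 blocks): {I} | {Q} | {B} | {Y} | {R} | {W}.
R and B end up in different blocks, so they are distinguishable. For instance, the string '0' is accepted from only B.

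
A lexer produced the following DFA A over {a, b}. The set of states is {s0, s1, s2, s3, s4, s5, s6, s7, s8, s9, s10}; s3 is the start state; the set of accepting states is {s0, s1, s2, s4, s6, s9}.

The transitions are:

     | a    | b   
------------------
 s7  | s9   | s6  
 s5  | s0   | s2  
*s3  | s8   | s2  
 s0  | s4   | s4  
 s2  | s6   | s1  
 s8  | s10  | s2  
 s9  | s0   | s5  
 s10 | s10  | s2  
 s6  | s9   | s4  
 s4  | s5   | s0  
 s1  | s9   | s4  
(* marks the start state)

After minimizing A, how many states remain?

7

First remove the unreachable states {s7}; 10 states remain.
Start with accepting vs non-accepting: {s0,s1,s2,s4,s6,s9} | {s3,s5,s8,s10}.
On input a, block {s0,s1,s2,s4,s6,s9} splits into {s0,s1,s2,s6,s9} and {s4}.
Refine {s0,s1,s2,s6,s9} on symbol a: members go to different blocks, giving {s1,s2,s6,s9} and {s0}.
On input a, block {s1,s2,s6,s9} splits into {s1,s2,s6} and {s9}.
On input a, block {s1,s2,s6} splits into {s1,s6} and {s2}.
On input a, block {s3,s5,s8,s10} splits into {s3,s8,s10} and {s5}.
Stable partition: {s1,s6} | {s3,s8,s10} | {s4} | {s0} | {s9} | {s2} | {s5} — 7 equivalence classes.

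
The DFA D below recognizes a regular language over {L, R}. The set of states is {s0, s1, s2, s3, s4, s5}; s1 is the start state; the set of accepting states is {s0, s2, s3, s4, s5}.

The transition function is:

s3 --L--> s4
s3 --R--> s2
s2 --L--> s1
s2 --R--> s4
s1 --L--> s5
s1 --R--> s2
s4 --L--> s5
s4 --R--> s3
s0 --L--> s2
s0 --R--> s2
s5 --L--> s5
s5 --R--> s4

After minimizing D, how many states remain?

Reachable states from the start: {s1,s2,s3,s4,s5}. Unreachable: {s0} — drop them.
Start with accepting vs non-accepting: {s2,s3,s4,s5} | {s1}.
On input L, block {s2,s3,s4,s5} splits into {s3,s4,s5} and {s2}.
On input R, block {s3,s4,s5} splits into {s4,s5} and {s3}.
On input R, block {s4,s5} splits into {s4} and {s5}.
Stable partition: {s4} | {s1} | {s2} | {s3} | {s5} — 5 equivalence classes.

5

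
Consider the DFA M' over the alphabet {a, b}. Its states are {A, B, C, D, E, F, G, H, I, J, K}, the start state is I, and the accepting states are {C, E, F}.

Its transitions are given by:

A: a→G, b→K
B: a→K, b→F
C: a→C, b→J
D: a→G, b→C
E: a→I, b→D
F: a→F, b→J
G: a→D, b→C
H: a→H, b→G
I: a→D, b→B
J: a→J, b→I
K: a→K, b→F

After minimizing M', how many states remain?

First remove the unreachable states {A,E,H}; 8 states remain.
Initial partition by acceptance: {C,F} | {B,D,G,I,J,K}.
Split {B,D,G,I,J,K} by δ(·,b) → {B,D,G,K} and {I,J}.
Split {I,J} by δ(·,a) → {I} and {J}.
No further refinement is possible. Final partition (4 blocks): {C,F} | {B,D,G,K} | {I} | {J}.

4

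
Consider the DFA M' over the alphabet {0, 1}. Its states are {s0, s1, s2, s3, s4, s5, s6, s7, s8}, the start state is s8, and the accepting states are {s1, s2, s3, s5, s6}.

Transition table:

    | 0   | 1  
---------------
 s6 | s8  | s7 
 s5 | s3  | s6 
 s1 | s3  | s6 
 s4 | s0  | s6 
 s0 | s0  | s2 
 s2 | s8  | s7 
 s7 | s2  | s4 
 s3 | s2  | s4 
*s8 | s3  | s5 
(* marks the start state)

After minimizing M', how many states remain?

First remove the unreachable states {s1}; 8 states remain.
P0 = {s2,s3,s5,s6} | {s0,s4,s7,s8}.
Split {s2,s3,s5,s6} by δ(·,0) → {s2,s6} and {s3,s5}.
Refine {s0,s4,s7,s8} on symbol 0: members go to different blocks, giving {s0,s4} and {s7} and {s8}.
Split {s3,s5} by δ(·,0) → {s3} and {s5}.
The partition is now stable with 6 blocks: {s2,s6} | {s0,s4} | {s3} | {s7} | {s8} | {s5}.

6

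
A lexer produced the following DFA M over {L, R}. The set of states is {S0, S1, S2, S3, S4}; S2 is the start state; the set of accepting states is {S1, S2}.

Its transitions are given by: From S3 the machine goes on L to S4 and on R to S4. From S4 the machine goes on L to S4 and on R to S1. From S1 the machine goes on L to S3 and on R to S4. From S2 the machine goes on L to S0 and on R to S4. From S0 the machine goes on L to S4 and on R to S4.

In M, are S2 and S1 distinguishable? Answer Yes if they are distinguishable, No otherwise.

No

Start with accepting vs non-accepting: {S1,S2} | {S0,S3,S4}.
Split {S0,S3,S4} by δ(·,R) → {S0,S3} and {S4}.
No further refinement is possible. Final partition (3 blocks): {S1,S2} | {S0,S3} | {S4}.
S2 and S1 lie in the same block of the stable partition, so they are equivalent — no string distinguishes them.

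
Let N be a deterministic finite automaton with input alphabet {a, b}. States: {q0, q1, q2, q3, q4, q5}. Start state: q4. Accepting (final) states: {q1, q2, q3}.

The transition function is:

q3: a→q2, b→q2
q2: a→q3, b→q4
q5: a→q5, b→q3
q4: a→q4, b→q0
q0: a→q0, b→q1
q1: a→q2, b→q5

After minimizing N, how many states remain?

Every state is reachable, so we keep all 6.
Start with accepting vs non-accepting: {q1,q2,q3} | {q0,q4,q5}.
On input b, block {q1,q2,q3} splits into {q1,q2} and {q3}.
Split {q1,q2} by δ(·,a) → {q1} and {q2}.
On input b, block {q0,q4,q5} splits into {q0} and {q4} and {q5}.
The partition is now stable with 6 blocks: {q1} | {q0} | {q3} | {q2} | {q4} | {q5}.

6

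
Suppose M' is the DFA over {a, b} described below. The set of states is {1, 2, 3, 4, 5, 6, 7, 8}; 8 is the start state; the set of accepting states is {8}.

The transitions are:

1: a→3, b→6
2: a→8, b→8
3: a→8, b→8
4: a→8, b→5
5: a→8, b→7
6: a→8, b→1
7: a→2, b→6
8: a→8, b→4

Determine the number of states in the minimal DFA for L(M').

Every state is reachable, so we keep all 8.
Start with accepting vs non-accepting: {8} | {1,2,3,4,5,6,7}.
On input a, block {1,2,3,4,5,6,7} splits into {2,3,4,5,6} and {1,7}.
On input b, block {2,3,4,5,6} splits into {2,3} and {5,6} and {4}.
No further refinement is possible. Final partition (5 blocks): {8} | {2,3} | {1,7} | {5,6} | {4}.

5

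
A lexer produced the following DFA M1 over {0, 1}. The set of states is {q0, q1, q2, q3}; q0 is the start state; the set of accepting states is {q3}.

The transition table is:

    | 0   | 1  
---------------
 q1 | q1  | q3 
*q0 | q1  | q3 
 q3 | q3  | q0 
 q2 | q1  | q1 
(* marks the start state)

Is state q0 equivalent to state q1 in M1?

First remove the unreachable states {q2}; 3 states remain.
Start with accepting vs non-accepting: {q3} | {q0,q1}.
Stable partition: {q3} | {q0,q1} — 2 equivalence classes.
q0 and q1 lie in the same block of the stable partition, so they are equivalent — no string distinguishes them.

Yes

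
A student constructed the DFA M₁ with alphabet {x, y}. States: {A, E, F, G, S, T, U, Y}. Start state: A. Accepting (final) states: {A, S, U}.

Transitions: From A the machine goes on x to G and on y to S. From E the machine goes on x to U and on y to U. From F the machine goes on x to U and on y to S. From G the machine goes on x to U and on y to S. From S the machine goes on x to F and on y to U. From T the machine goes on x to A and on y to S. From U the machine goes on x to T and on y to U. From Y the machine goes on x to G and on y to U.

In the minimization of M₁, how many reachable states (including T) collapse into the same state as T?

States {E,Y} cannot be reached from the start state, so discard them.
Initial partition by acceptance: {A,S,U} | {F,G,T}.
The partition is now stable with 2 blocks: {A,S,U} | {F,G,T}.
The equivalence class containing T is {F,G,T}, of size 3.

3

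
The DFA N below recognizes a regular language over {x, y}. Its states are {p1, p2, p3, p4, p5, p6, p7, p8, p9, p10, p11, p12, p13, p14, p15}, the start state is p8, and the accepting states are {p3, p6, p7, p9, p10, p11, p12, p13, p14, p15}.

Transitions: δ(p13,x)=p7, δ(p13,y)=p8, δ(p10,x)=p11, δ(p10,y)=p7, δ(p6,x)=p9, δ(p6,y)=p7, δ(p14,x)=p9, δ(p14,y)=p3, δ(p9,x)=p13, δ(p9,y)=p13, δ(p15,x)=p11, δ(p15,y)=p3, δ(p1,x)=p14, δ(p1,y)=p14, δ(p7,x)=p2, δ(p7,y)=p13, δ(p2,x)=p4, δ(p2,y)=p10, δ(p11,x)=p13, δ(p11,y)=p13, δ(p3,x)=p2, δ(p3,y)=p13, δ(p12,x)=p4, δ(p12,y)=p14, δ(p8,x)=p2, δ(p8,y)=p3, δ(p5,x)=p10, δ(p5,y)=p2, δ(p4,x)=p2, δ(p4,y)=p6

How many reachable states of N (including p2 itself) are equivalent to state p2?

States {p1,p5,p12,p14,p15} cannot be reached from the start state, so discard them.
P0 = {p3,p6,p7,p9,p10,p11,p13} | {p2,p4,p8}.
Refine {p3,p6,p7,p9,p10,p11,p13} on symbol x: members go to different blocks, giving {p6,p9,p10,p11,p13} and {p3,p7}.
Split {p6,p9,p10,p11,p13} by δ(·,x) → {p6,p9,p10,p11} and {p13}.
On input x, block {p6,p9,p10,p11} splits into {p6,p10} and {p9,p11}.
Split {p2,p4,p8} by δ(·,y) → {p2,p4} and {p8}.
Stable partition: {p6,p10} | {p2,p4} | {p3,p7} | {p13} | {p9,p11} | {p8} — 6 equivalence classes.
The equivalence class containing p2 is {p2,p4}, of size 2.

2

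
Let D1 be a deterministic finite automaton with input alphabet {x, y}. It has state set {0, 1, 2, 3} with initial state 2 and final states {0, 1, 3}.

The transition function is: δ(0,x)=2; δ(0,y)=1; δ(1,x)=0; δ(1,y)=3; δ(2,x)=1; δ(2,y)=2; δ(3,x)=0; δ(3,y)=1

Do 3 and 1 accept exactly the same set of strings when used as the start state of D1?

Every state is reachable, so we keep all 4.
P0 = {0,1,3} | {2}.
Split {0,1,3} by δ(·,x) → {1,3} and {0}.
Stable partition: {1,3} | {2} | {0} — 3 equivalence classes.
3 and 1 lie in the same block of the stable partition, so they are equivalent — no string distinguishes them.

Yes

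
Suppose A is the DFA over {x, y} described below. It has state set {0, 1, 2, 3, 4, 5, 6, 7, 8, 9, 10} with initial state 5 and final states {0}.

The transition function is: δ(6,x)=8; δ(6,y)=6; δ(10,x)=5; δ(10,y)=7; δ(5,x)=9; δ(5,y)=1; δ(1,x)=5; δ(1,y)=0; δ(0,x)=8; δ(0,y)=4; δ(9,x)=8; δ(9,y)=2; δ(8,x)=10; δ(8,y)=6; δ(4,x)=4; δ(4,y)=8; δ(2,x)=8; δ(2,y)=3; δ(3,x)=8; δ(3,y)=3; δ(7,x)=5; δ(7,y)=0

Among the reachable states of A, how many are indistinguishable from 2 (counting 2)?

Every state is reachable, so we keep all 11.
Start with accepting vs non-accepting: {0} | {1,2,3,4,5,6,7,8,9,10}.
On input y, block {1,2,3,4,5,6,7,8,9,10} splits into {2,3,4,5,6,8,9,10} and {1,7}.
Refine {2,3,4,5,6,8,9,10} on symbol y: members go to different blocks, giving {2,3,4,6,8,9} and {5,10}.
Split {2,3,4,6,8,9} by δ(·,x) → {2,3,4,6,9} and {8}.
Split {2,3,4,6,9} by δ(·,x) → {2,3,6,9} and {4}.
Refine {5,10} on symbol x: members go to different blocks, giving {5} and {10}.
The partition is now stable with 7 blocks: {0} | {2,3,6,9} | {1,7} | {5} | {8} | {4} | {10}.
The equivalence class containing 2 is {2,3,6,9}, of size 4.

4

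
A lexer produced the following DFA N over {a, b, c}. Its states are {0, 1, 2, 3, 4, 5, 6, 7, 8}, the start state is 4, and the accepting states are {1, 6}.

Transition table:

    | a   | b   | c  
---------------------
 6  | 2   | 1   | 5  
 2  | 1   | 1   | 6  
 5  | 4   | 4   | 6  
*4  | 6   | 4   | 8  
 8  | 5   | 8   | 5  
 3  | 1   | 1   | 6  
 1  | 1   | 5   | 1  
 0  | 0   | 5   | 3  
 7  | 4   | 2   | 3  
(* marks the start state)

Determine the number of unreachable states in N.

3

BFS from 4 reaches {1, 2, 4, 5, 6, 8}; the 3 state(s) 0, 3, 7 are never visited.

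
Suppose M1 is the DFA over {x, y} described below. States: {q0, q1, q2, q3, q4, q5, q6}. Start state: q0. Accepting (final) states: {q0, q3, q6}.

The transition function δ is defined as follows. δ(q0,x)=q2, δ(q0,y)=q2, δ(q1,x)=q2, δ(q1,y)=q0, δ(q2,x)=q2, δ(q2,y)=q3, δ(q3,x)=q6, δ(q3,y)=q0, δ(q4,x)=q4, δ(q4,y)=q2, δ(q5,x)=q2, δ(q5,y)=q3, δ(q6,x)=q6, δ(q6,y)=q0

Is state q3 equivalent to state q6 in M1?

Yes

States {q1,q4,q5} cannot be reached from the start state, so discard them.
P0 = {q0,q3,q6} | {q2}.
Split {q0,q3,q6} by δ(·,x) → {q3,q6} and {q0}.
No further refinement is possible. Final partition (3 blocks): {q3,q6} | {q2} | {q0}.
q3 and q6 lie in the same block of the stable partition, so they are equivalent — no string distinguishes them.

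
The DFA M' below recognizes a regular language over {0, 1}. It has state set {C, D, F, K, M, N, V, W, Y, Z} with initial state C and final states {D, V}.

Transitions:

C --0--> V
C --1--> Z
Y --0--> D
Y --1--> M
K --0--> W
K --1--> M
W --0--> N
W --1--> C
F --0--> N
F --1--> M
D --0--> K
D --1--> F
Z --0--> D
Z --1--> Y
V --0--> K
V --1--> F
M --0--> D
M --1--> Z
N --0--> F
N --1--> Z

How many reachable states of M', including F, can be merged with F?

All states are reachable from the start state.
Start with accepting vs non-accepting: {D,V} | {C,F,K,M,N,W,Y,Z}.
Split {C,F,K,M,N,W,Y,Z} by δ(·,0) → {F,K,N,W} and {C,M,Y,Z}.
The partition is now stable with 3 blocks: {D,V} | {F,K,N,W} | {C,M,Y,Z}.
The equivalence class containing F is {F,K,N,W}, of size 4.

4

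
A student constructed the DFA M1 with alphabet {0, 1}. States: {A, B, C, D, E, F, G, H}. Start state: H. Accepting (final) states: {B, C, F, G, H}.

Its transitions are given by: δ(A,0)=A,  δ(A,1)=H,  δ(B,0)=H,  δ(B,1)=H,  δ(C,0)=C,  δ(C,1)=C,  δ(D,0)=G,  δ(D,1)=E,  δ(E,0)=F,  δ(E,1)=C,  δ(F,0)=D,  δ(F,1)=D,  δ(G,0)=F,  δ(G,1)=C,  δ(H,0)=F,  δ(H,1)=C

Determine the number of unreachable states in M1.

Starting at H and following transitions, the reachable set is {C, D, E, F, G, H}. That leaves A, B unreachable — 2 in total.

2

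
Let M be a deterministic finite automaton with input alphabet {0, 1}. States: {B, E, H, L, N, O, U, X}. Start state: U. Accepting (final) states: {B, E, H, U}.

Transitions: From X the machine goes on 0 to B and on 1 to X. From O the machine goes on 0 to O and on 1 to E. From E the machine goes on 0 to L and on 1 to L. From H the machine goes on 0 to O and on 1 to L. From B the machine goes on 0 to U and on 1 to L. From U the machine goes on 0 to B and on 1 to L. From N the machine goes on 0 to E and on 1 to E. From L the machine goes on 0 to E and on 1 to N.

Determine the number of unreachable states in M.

No path from U leads to H, O, X; the other 5 states are all reachable.

3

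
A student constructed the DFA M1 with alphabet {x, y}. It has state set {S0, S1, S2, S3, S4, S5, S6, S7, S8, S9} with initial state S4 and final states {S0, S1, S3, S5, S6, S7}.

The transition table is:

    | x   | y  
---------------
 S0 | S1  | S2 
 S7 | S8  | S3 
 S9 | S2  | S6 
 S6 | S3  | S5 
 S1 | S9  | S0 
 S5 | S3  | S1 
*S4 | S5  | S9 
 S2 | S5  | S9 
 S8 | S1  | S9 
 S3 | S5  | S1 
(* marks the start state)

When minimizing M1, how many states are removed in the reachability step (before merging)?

Starting at S4 and following transitions, the reachable set is {S0, S1, S2, S3, S4, S5, S6, S9}. That leaves S7, S8 unreachable — 2 in total.

2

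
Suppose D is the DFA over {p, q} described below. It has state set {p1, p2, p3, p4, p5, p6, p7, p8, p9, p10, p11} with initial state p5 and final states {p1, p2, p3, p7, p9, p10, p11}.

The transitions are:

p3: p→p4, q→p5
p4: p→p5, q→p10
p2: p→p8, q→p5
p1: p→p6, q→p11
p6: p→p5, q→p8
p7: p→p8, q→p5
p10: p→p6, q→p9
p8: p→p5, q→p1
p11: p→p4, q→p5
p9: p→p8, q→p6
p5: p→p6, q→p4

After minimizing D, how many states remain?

Reachable states from the start: {p1,p4,p5,p6,p8,p9,p10,p11}. Unreachable: {p2,p3,p7} — drop them.
Initial partition by acceptance: {p1,p9,p10,p11} | {p4,p5,p6,p8}.
Refine {p1,p9,p10,p11} on symbol q: members go to different blocks, giving {p1,p10} and {p9,p11}.
Split {p4,p5,p6,p8} by δ(·,q) → {p4,p8} and {p5,p6}.
The partition is now stable with 4 blocks: {p1,p10} | {p4,p8} | {p9,p11} | {p5,p6}.

4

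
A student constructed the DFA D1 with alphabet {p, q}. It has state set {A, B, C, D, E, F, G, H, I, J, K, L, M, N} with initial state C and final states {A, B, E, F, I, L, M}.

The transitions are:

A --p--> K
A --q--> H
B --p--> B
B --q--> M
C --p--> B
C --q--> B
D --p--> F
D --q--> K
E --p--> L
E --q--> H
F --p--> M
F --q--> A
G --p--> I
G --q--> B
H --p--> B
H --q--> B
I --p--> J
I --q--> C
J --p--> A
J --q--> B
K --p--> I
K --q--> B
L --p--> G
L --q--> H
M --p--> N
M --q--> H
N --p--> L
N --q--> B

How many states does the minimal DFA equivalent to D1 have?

4

First remove the unreachable states {D,E,F}; 11 states remain.
P0 = {A,B,I,L,M} | {C,G,H,J,K,N}.
Refine {A,B,I,L,M} on symbol p: members go to different blocks, giving {A,I,L,M} and {B}.
Split {C,G,H,J,K,N} by δ(·,p) → {G,J,K,N} and {C,H}.
Stable partition: {A,I,L,M} | {G,J,K,N} | {B} | {C,H} — 4 equivalence classes.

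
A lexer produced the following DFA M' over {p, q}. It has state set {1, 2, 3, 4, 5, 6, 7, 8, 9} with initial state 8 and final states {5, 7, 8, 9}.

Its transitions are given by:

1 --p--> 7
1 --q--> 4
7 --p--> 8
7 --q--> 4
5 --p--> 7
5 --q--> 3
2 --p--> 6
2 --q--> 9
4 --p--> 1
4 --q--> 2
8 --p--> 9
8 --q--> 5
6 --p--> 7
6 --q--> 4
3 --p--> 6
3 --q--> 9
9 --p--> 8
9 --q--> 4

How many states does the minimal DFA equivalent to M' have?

6

Every state is reachable, so we keep all 9.
Initial partition by acceptance: {5,7,8,9} | {1,2,3,4,6}.
Refine {5,7,8,9} on symbol q: members go to different blocks, giving {5,7,9} and {8}.
On input p, block {5,7,9} splits into {7,9} and {5}.
On input p, block {1,2,3,4,6} splits into {2,3,4} and {1,6}.
Refine {2,3,4} on symbol q: members go to different blocks, giving {2,3} and {4}.
No further refinement is possible. Final partition (6 blocks): {7,9} | {2,3} | {8} | {5} | {1,6} | {4}.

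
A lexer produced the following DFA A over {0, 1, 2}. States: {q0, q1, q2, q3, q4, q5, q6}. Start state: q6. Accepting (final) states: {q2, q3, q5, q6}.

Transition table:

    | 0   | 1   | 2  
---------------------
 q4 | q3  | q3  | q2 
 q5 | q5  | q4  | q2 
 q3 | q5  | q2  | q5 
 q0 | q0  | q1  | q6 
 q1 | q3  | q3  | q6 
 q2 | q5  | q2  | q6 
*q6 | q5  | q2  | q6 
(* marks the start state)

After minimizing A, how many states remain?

4

States {q0,q1} cannot be reached from the start state, so discard them.
Start with accepting vs non-accepting: {q2,q3,q5,q6} | {q4}.
On input 1, block {q2,q3,q5,q6} splits into {q2,q3,q6} and {q5}.
On input 2, block {q2,q3,q6} splits into {q2,q6} and {q3}.
Stable partition: {q2,q6} | {q4} | {q5} | {q3} — 4 equivalence classes.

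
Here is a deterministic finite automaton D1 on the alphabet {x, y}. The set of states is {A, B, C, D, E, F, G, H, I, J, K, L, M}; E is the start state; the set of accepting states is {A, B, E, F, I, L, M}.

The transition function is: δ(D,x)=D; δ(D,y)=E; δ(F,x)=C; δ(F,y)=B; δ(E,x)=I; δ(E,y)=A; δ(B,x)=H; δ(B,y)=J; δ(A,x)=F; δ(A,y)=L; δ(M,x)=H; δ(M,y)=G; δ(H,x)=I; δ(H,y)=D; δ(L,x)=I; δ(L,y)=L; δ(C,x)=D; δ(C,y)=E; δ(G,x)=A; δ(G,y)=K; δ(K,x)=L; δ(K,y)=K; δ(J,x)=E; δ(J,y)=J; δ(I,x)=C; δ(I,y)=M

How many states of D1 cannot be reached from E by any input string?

Exploring from E, all states are eventually visited, so none are unreachable.

0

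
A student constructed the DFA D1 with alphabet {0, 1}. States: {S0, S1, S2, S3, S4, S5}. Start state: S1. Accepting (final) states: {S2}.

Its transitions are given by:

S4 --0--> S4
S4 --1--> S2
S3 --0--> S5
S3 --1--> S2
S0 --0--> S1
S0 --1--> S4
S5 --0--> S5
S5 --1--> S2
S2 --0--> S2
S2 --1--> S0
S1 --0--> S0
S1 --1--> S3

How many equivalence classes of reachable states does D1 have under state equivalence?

All states are reachable from the start state.
P0 = {S2} | {S0,S1,S3,S4,S5}.
Refine {S0,S1,S3,S4,S5} on symbol 1: members go to different blocks, giving {S3,S4,S5} and {S0,S1}.
No further refinement is possible. Final partition (3 blocks): {S2} | {S3,S4,S5} | {S0,S1}.

3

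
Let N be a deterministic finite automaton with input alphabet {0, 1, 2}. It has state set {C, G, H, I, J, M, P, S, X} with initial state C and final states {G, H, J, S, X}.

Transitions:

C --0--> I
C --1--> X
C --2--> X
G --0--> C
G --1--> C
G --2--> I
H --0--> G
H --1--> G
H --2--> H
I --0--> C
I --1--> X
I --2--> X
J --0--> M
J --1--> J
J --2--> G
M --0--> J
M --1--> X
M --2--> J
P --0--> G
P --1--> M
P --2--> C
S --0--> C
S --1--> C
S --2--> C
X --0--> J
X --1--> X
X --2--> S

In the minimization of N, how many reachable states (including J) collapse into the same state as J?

Reachable states from the start: {C,G,I,J,M,S,X}. Unreachable: {H,P} — drop them.
Start with accepting vs non-accepting: {G,J,S,X} | {C,I,M}.
On input 0, block {G,J,S,X} splits into {G,J,S} and {X}.
On input 1, block {G,J,S} splits into {G,S} and {J}.
On input 0, block {C,I,M} splits into {C,I} and {M}.
Stable partition: {G,S} | {C,I} | {X} | {J} | {M} — 5 equivalence classes.
State J belongs to the block {J}, which has 1 states.

1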